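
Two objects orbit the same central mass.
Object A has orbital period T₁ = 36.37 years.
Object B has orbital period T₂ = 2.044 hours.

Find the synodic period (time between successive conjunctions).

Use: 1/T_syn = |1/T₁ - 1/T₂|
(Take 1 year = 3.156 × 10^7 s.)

Convert to SI: T₁ = 36.37 years = 1.14784e+09 s; T₂ = 2.044 hours = 7358.4 s.
T_syn = |T₁ · T₂ / (T₁ − T₂)|.
T_syn = |1.14784e+09 · 7358.4 / (1.14784e+09 − 7358.4)| s ≈ 7358 s = 2.044 hours.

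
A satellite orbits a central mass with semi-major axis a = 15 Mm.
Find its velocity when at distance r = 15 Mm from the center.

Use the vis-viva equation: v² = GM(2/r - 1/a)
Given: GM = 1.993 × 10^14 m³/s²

Convert to SI: a = 15 Mm = 1.5e+07 m; r = 15 Mm = 1.5e+07 m.
Vis-viva: v = √(GM · (2/r − 1/a)).
2/r − 1/a = 2/1.5e+07 − 1/1.5e+07 = 6.66667e-08 m⁻¹.
v = √(1.993e+14 · 6.66667e-08) m/s ≈ 3645 m/s = 3.645 km/s.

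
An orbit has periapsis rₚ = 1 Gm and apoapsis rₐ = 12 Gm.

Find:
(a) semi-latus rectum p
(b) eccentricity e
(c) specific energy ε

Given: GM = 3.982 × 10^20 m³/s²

Convert to SI: rₚ = 1 Gm = 1e+09 m; rₐ = 12 Gm = 1.2e+10 m.
(a) From a = (rₚ + rₐ)/2 = 6.5e+09 m and e = (rₐ − rₚ)/(rₐ + rₚ) = 0.846154, p = a(1 − e²) = 6.5e+09 · (1 − (0.846154)²) ≈ 1.846e+09 m
(b) e = (rₐ − rₚ)/(rₐ + rₚ) = (1.2e+10 − 1e+09)/(1.2e+10 + 1e+09) ≈ 0.8462
(c) With a = (rₚ + rₐ)/2 = 6.5e+09 m, ε = −GM/(2a) = −3.982e+20/(2 · 6.5e+09) J/kg ≈ -3.063e+10 J/kg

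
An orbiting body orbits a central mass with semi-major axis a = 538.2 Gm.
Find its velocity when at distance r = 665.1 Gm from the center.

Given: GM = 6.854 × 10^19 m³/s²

Convert to SI: a = 538.2 Gm = 5.382e+11 m; r = 665.1 Gm = 6.651e+11 m.
Vis-viva: v = √(GM · (2/r − 1/a)).
2/r − 1/a = 2/6.651e+11 − 1/5.382e+11 = 1.14902e-12 m⁻¹.
v = √(6.854e+19 · 1.14902e-12) m/s ≈ 8874 m/s = 8.874 km/s.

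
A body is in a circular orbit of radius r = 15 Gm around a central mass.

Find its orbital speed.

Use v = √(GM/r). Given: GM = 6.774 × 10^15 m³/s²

Convert to SI: r = 15 Gm = 1.5e+10 m.
For a circular orbit, gravity supplies the centripetal force, so v = √(GM / r).
v = √(6.774e+15 / 1.5e+10) m/s ≈ 672 m/s = 672 m/s.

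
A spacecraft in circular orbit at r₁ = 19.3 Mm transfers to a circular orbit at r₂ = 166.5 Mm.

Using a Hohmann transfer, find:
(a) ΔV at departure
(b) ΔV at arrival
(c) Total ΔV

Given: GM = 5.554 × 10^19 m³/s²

Convert to SI: r₁ = 19.3 Mm = 1.93e+07 m; r₂ = 166.5 Mm = 1.665e+08 m.
Transfer semi-major axis: a_t = (r₁ + r₂)/2 = (1.93e+07 + 1.665e+08)/2 = 9.29e+07 m.
Circular speeds: v₁ = √(GM/r₁) = 1.69638e+06 m/s, v₂ = √(GM/r₂) = 577558 m/s.
Transfer speeds (vis-viva v² = GM(2/r − 1/a_t)): v₁ᵗ = 2.27103e+06 m/s, v₂ᵗ = 263249 m/s.
(a) ΔV₁ = |v₁ᵗ − v₁| ≈ 5.746e+05 m/s = 574.6 km/s.
(b) ΔV₂ = |v₂ − v₂ᵗ| ≈ 3.143e+05 m/s = 314.3 km/s.
(c) ΔV_total = ΔV₁ + ΔV₂ ≈ 8.89e+05 m/s = 889 km/s.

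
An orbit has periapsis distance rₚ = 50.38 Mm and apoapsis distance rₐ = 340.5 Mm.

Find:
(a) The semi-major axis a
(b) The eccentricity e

Convert to SI: rₚ = 50.38 Mm = 5.038e+07 m; rₐ = 340.5 Mm = 3.405e+08 m.
(a) a = (rₚ + rₐ) / 2 = (5.038e+07 + 3.405e+08) / 2 ≈ 1.954e+08 m = 195.4 Mm.
(b) e = (rₐ − rₚ) / (rₐ + rₚ) = (3.405e+08 − 5.038e+07) / (3.405e+08 + 5.038e+07) ≈ 0.7422.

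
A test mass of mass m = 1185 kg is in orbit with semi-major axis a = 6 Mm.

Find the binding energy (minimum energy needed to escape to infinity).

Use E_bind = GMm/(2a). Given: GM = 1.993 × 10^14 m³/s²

Convert to SI: a = 6 Mm = 6e+06 m.
Total orbital energy is E = −GMm/(2a); binding energy is E_bind = −E = GMm/(2a).
E_bind = 1.993e+14 · 1185 / (2 · 6e+06) J ≈ 1.968e+10 J = 19.68 GJ.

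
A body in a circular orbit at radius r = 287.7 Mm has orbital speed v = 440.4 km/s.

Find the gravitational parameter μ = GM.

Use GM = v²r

Convert to SI: r = 287.7 Mm = 2.877e+08 m; v = 440.4 km/s = 440400 m/s.
For a circular orbit v² = GM/r, so GM = v² · r.
GM = (440400)² · 2.877e+08 m³/s² ≈ 5.58e+19 m³/s² = 5.58 × 10^19 m³/s².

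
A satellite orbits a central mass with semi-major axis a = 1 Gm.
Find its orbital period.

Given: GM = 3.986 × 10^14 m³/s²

Convert to SI: a = 1 Gm = 1e+09 m.
Kepler's third law: T = 2π √(a³ / GM).
Substituting a = 1e+09 m and GM = 3.986e+14 m³/s²:
T = 2π √((1e+09)³ / 3.986e+14) s
T ≈ 9.952e+06 s = 115.2 days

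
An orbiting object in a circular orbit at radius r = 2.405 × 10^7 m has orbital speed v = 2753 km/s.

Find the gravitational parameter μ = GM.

Convert to SI: v = 2753 km/s = 2.753e+06 m/s.
For a circular orbit v² = GM/r, so GM = v² · r.
GM = (2.753e+06)² · 2.405e+07 m³/s² ≈ 1.823e+20 m³/s² = 1.823 × 10^20 m³/s².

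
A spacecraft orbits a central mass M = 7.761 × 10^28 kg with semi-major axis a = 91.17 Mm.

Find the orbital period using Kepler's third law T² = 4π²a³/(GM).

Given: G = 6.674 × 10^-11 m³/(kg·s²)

Convert to SI: a = 91.17 Mm = 9.117e+07 m.
GM = G · M = 6.674e-11 · 7.761e+28 = 5.17969e+18 m³/s².
Kepler's third law: T = 2π √(a³ / GM).
Substituting a = 9.117e+07 m and GM = 5.17969e+18 m³/s²:
T = 2π √((9.117e+07)³ / 5.17969e+18) s
T ≈ 2403 s = 40.05 minutes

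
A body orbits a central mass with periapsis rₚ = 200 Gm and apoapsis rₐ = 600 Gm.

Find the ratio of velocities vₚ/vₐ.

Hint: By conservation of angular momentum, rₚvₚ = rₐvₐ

Convert to SI: rₚ = 200 Gm = 2e+11 m; rₐ = 600 Gm = 6e+11 m.
Conservation of angular momentum gives rₚvₚ = rₐvₐ, so vₚ/vₐ = rₐ/rₚ.
vₚ/vₐ = 6e+11 / 2e+11 ≈ 3.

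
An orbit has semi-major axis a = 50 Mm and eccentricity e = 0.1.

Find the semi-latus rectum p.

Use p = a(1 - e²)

Convert to SI: a = 50 Mm = 5e+07 m.
p = a (1 − e²).
p = 5e+07 · (1 − (0.1)²) = 5e+07 · 0.99 ≈ 4.95e+07 m = 49.5 Mm.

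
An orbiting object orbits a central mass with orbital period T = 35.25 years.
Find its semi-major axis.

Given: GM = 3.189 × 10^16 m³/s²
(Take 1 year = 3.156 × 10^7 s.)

Convert to SI: T = 35.25 years = 1.11249e+09 s.
Invert Kepler's third law: a = (GM · T² / (4π²))^(1/3).
Substituting T = 1.11249e+09 s and GM = 3.189e+16 m³/s²:
a = (3.189e+16 · (1.11249e+09)² / (4π²))^(1/3) m
a ≈ 9.999e+10 m = 99.99 Gm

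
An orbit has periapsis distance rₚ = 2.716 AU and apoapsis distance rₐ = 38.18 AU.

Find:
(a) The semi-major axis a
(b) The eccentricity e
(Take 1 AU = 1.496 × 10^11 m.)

Convert to SI: rₚ = 2.716 AU = 4.06314e+11 m; rₐ = 38.18 AU = 5.71173e+12 m.
(a) a = (rₚ + rₐ) / 2 = (4.06314e+11 + 5.71173e+12) / 2 ≈ 3.059e+12 m = 20.45 AU.
(b) e = (rₐ − rₚ) / (rₐ + rₚ) = (5.71173e+12 − 4.06314e+11) / (5.71173e+12 + 4.06314e+11) ≈ 0.8672.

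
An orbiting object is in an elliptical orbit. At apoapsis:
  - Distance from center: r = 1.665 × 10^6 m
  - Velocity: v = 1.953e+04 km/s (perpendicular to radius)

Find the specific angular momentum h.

Convert to SI: v = 1.953e+04 km/s = 1.953e+07 m/s.
With v perpendicular to r, h = r · v.
h = 1.665e+06 · 1.953e+07 m²/s ≈ 3.252e+13 m²/s.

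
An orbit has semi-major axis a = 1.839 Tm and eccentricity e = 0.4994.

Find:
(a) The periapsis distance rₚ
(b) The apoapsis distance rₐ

Convert to SI: a = 1.839 Tm = 1.839e+12 m.
(a) rₚ = a(1 − e) = 1.839e+12 · (1 − 0.4994) = 1.839e+12 · 0.5006 ≈ 9.206e+11 m = 920.6 Gm.
(b) rₐ = a(1 + e) = 1.839e+12 · (1 + 0.4994) = 1.839e+12 · 1.4994 ≈ 2.757e+12 m = 2.757 Tm.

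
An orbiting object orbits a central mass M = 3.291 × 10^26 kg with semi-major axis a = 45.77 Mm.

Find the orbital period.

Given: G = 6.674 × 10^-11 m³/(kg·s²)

Convert to SI: a = 45.77 Mm = 4.577e+07 m.
GM = G · M = 6.674e-11 · 3.291e+26 = 2.19641e+16 m³/s².
Kepler's third law: T = 2π √(a³ / GM).
Substituting a = 4.577e+07 m and GM = 2.19641e+16 m³/s²:
T = 2π √((4.577e+07)³ / 2.19641e+16) s
T ≈ 1.313e+04 s = 3.647 hours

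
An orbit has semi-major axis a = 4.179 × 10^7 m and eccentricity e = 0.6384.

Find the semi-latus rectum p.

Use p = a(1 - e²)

p = a (1 − e²).
p = 4.179e+07 · (1 − (0.6384)²) = 4.179e+07 · 0.592445 ≈ 2.476e+07 m = 2.476 × 10^7 m.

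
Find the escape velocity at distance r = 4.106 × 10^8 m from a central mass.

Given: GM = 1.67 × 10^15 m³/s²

Escape velocity comes from setting total energy to zero: ½v² − GM/r = 0 ⇒ v_esc = √(2GM / r).
v_esc = √(2 · 1.67e+15 / 4.106e+08) m/s ≈ 2852 m/s = 2.852 km/s.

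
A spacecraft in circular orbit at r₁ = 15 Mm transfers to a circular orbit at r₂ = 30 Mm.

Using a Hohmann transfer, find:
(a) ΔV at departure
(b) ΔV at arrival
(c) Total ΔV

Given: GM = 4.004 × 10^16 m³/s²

Convert to SI: r₁ = 15 Mm = 1.5e+07 m; r₂ = 30 Mm = 3e+07 m.
Transfer semi-major axis: a_t = (r₁ + r₂)/2 = (1.5e+07 + 3e+07)/2 = 2.25e+07 m.
Circular speeds: v₁ = √(GM/r₁) = 51665.6 m/s, v₂ = √(GM/r₂) = 36533.1 m/s.
Transfer speeds (vis-viva v² = GM(2/r − 1/a_t)): v₁ᵗ = 59658.3 m/s, v₂ᵗ = 29829.1 m/s.
(a) ΔV₁ = |v₁ᵗ − v₁| ≈ 7993 m/s = 7.993 km/s.
(b) ΔV₂ = |v₂ − v₂ᵗ| ≈ 6704 m/s = 6.704 km/s.
(c) ΔV_total = ΔV₁ + ΔV₂ ≈ 1.47e+04 m/s = 14.7 km/s.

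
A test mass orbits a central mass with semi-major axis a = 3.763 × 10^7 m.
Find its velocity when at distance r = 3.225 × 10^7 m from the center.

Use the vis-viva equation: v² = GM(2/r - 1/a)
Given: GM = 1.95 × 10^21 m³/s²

Vis-viva: v = √(GM · (2/r − 1/a)).
2/r − 1/a = 2/3.225e+07 − 1/3.763e+07 = 3.5441e-08 m⁻¹.
v = √(1.95e+21 · 3.5441e-08) m/s ≈ 8.313e+06 m/s = 8313 km/s.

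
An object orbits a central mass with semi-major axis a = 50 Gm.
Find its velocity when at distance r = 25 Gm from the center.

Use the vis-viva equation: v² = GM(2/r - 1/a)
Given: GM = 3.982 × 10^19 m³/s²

Convert to SI: a = 50 Gm = 5e+10 m; r = 25 Gm = 2.5e+10 m.
Vis-viva: v = √(GM · (2/r − 1/a)).
2/r − 1/a = 2/2.5e+10 − 1/5e+10 = 6e-11 m⁻¹.
v = √(3.982e+19 · 6e-11) m/s ≈ 4.888e+04 m/s = 48.88 km/s.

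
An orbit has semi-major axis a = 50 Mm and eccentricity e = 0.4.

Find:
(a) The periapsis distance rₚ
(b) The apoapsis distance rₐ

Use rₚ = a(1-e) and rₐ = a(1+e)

Convert to SI: a = 50 Mm = 5e+07 m.
(a) rₚ = a(1 − e) = 5e+07 · (1 − 0.4) = 5e+07 · 0.6 ≈ 3e+07 m = 30 Mm.
(b) rₐ = a(1 + e) = 5e+07 · (1 + 0.4) = 5e+07 · 1.4 ≈ 7e+07 m = 70 Mm.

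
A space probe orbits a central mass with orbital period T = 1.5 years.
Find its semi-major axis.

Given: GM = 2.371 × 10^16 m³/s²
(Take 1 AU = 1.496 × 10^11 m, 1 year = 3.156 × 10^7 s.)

Convert to SI: T = 1.5 years = 4.734e+07 s.
Invert Kepler's third law: a = (GM · T² / (4π²))^(1/3).
Substituting T = 4.734e+07 s and GM = 2.371e+16 m³/s²:
a = (2.371e+16 · (4.734e+07)² / (4π²))^(1/3) m
a ≈ 1.104e+10 m = 0.0738 AU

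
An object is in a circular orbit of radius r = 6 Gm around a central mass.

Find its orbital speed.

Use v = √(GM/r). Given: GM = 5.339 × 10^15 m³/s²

Convert to SI: r = 6 Gm = 6e+09 m.
For a circular orbit, gravity supplies the centripetal force, so v = √(GM / r).
v = √(5.339e+15 / 6e+09) m/s ≈ 943.3 m/s = 943.3 m/s.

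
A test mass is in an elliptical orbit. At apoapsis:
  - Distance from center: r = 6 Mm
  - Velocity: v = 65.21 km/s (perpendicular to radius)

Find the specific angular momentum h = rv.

Convert to SI: r = 6 Mm = 6e+06 m; v = 65.21 km/s = 65210 m/s.
With v perpendicular to r, h = r · v.
h = 6e+06 · 65210 m²/s ≈ 3.913e+11 m²/s.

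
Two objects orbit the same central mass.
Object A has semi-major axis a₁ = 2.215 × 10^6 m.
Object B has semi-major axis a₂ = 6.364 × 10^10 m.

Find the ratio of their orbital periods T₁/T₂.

From Kepler's third law, (T₁/T₂)² = (a₁/a₂)³, so T₁/T₂ = (a₁/a₂)^(3/2).
a₁/a₂ = 2.215e+06 / 6.364e+10 = 3.48052e-05.
T₁/T₂ = (3.48052e-05)^(3/2) ≈ 2.053e-07.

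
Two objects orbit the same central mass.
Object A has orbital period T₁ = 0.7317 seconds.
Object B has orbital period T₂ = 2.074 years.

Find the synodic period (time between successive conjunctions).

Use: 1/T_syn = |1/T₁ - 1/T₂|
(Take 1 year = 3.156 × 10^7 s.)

Convert to SI: T₂ = 2.074 years = 6.54554e+07 s.
T_syn = |T₁ · T₂ / (T₁ − T₂)|.
T_syn = |0.7317 · 6.54554e+07 / (0.7317 − 6.54554e+07)| s ≈ 0.7317 s = 0.7317 seconds.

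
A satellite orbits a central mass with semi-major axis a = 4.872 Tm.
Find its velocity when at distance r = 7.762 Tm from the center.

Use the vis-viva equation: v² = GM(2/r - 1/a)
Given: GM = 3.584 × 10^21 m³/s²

Convert to SI: a = 4.872 Tm = 4.872e+12 m; r = 7.762 Tm = 7.762e+12 m.
Vis-viva: v = √(GM · (2/r − 1/a)).
2/r − 1/a = 2/7.762e+12 − 1/4.872e+12 = 5.2411e-14 m⁻¹.
v = √(3.584e+21 · 5.2411e-14) m/s ≈ 1.371e+04 m/s = 13.71 km/s.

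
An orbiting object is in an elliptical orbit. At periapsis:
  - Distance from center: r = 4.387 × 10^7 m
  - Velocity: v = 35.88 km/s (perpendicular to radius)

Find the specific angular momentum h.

Convert to SI: v = 35.88 km/s = 35880 m/s.
With v perpendicular to r, h = r · v.
h = 4.387e+07 · 35880 m²/s ≈ 1.574e+12 m²/s.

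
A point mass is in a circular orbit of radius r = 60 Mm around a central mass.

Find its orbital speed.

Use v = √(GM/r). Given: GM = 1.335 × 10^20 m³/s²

Convert to SI: r = 60 Mm = 6e+07 m.
For a circular orbit, gravity supplies the centripetal force, so v = √(GM / r).
v = √(1.335e+20 / 6e+07) m/s ≈ 1.492e+06 m/s = 1492 km/s.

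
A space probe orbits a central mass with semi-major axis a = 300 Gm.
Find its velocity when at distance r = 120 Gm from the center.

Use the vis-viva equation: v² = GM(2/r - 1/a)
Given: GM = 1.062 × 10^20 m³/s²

Convert to SI: a = 300 Gm = 3e+11 m; r = 120 Gm = 1.2e+11 m.
Vis-viva: v = √(GM · (2/r − 1/a)).
2/r − 1/a = 2/1.2e+11 − 1/3e+11 = 1.33333e-11 m⁻¹.
v = √(1.062e+20 · 1.33333e-11) m/s ≈ 3.763e+04 m/s = 37.63 km/s.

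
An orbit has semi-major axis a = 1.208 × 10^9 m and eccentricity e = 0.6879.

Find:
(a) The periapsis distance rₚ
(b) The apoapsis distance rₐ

(a) rₚ = a(1 − e) = 1.208e+09 · (1 − 0.6879) = 1.208e+09 · 0.3121 ≈ 3.77e+08 m = 3.77 × 10^8 m.
(b) rₐ = a(1 + e) = 1.208e+09 · (1 + 0.6879) = 1.208e+09 · 1.6879 ≈ 2.039e+09 m = 2.039 × 10^9 m.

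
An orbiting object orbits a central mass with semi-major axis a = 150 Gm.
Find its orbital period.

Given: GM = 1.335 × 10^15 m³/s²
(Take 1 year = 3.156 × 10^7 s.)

Convert to SI: a = 150 Gm = 1.5e+11 m.
Kepler's third law: T = 2π √(a³ / GM).
Substituting a = 1.5e+11 m and GM = 1.335e+15 m³/s²:
T = 2π √((1.5e+11)³ / 1.335e+15) s
T ≈ 9.99e+09 s = 316.5 years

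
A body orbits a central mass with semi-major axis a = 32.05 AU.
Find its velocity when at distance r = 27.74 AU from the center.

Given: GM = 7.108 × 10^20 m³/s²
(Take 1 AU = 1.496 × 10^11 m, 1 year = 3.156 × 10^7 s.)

Convert to SI: a = 32.05 AU = 4.79468e+12 m; r = 27.74 AU = 4.1499e+12 m.
Vis-viva: v = √(GM · (2/r − 1/a)).
2/r − 1/a = 2/4.1499e+12 − 1/4.79468e+12 = 2.73374e-13 m⁻¹.
v = √(7.108e+20 · 2.73374e-13) m/s ≈ 1.394e+04 m/s = 2.941 AU/year.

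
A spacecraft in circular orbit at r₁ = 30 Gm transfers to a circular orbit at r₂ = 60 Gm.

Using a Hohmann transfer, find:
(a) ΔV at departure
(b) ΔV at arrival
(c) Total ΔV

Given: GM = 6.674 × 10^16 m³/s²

Convert to SI: r₁ = 30 Gm = 3e+10 m; r₂ = 60 Gm = 6e+10 m.
Transfer semi-major axis: a_t = (r₁ + r₂)/2 = (3e+10 + 6e+10)/2 = 4.5e+10 m.
Circular speeds: v₁ = √(GM/r₁) = 1491.53 m/s, v₂ = √(GM/r₂) = 1054.67 m/s.
Transfer speeds (vis-viva v² = GM(2/r − 1/a_t)): v₁ᵗ = 1722.27 m/s, v₂ᵗ = 861.136 m/s.
(a) ΔV₁ = |v₁ᵗ − v₁| ≈ 230.7 m/s = 230.7 m/s.
(b) ΔV₂ = |v₂ − v₂ᵗ| ≈ 193.5 m/s = 193.5 m/s.
(c) ΔV_total = ΔV₁ + ΔV₂ ≈ 424.3 m/s = 424.3 m/s.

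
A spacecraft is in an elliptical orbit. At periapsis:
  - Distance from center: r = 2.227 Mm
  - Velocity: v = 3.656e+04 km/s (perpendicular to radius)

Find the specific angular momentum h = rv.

Convert to SI: r = 2.227 Mm = 2.227e+06 m; v = 3.656e+04 km/s = 3.656e+07 m/s.
With v perpendicular to r, h = r · v.
h = 2.227e+06 · 3.656e+07 m²/s ≈ 8.142e+13 m²/s.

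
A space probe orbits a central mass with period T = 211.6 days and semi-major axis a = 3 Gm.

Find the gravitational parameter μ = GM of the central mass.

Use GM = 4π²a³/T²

Convert to SI: T = 211.6 days = 1.82822e+07 s; a = 3 Gm = 3e+09 m.
GM = 4π² · a³ / T².
GM = 4π² · (3e+09)³ / (1.82822e+07)² m³/s² ≈ 3.189e+15 m³/s² = 3.189 × 10^15 m³/s².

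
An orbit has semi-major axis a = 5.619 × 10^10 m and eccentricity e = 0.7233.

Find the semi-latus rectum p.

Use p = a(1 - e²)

p = a (1 − e²).
p = 5.619e+10 · (1 − (0.7233)²) = 5.619e+10 · 0.476837 ≈ 2.679e+10 m = 2.679 × 10^10 m.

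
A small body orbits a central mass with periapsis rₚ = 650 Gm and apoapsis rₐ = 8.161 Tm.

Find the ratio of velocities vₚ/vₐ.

Convert to SI: rₚ = 650 Gm = 6.5e+11 m; rₐ = 8.161 Tm = 8.161e+12 m.
Conservation of angular momentum gives rₚvₚ = rₐvₐ, so vₚ/vₐ = rₐ/rₚ.
vₚ/vₐ = 8.161e+12 / 6.5e+11 ≈ 12.56.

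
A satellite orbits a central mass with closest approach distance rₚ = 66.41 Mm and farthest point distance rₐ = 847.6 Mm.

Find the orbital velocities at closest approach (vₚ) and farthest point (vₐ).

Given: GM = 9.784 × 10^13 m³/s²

Convert to SI: rₚ = 66.41 Mm = 6.641e+07 m; rₐ = 847.6 Mm = 8.476e+08 m.
Use the vis-viva equation v² = GM(2/r − 1/a) with a = (rₚ + rₐ)/2 = (6.641e+07 + 8.476e+08)/2 = 4.57005e+08 m.
vₚ = √(GM · (2/rₚ − 1/a)) = √(9.784e+13 · (2/6.641e+07 − 1/4.57005e+08)) m/s ≈ 1653 m/s = 1.653 km/s.
vₐ = √(GM · (2/rₐ − 1/a)) = √(9.784e+13 · (2/8.476e+08 − 1/4.57005e+08)) m/s ≈ 129.5 m/s = 129.5 m/s.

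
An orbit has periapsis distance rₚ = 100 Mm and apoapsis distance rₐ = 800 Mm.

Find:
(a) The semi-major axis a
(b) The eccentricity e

Convert to SI: rₚ = 100 Mm = 1e+08 m; rₐ = 800 Mm = 8e+08 m.
(a) a = (rₚ + rₐ) / 2 = (1e+08 + 8e+08) / 2 ≈ 4.5e+08 m = 450 Mm.
(b) e = (rₐ − rₚ) / (rₐ + rₚ) = (8e+08 − 1e+08) / (8e+08 + 1e+08) ≈ 0.7778.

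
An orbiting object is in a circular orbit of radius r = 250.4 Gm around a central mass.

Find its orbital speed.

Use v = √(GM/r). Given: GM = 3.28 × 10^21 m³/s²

Convert to SI: r = 250.4 Gm = 2.504e+11 m.
For a circular orbit, gravity supplies the centripetal force, so v = √(GM / r).
v = √(3.28e+21 / 2.504e+11) m/s ≈ 1.145e+05 m/s = 114.5 km/s.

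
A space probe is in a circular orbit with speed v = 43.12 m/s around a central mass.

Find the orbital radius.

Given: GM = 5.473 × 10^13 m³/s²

For a circular orbit, v² = GM / r, so r = GM / v².
r = 5.473e+13 / (43.12)² m ≈ 2.944e+10 m = 29.44 Gm.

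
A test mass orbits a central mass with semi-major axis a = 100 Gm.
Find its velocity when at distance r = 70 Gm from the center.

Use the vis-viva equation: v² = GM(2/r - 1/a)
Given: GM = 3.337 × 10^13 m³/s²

Convert to SI: a = 100 Gm = 1e+11 m; r = 70 Gm = 7e+10 m.
Vis-viva: v = √(GM · (2/r − 1/a)).
2/r − 1/a = 2/7e+10 − 1/1e+11 = 1.85714e-11 m⁻¹.
v = √(3.337e+13 · 1.85714e-11) m/s ≈ 24.89 m/s = 24.89 m/s.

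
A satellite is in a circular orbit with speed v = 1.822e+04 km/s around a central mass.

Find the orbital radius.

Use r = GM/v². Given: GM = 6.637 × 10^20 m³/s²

Convert to SI: v = 1.822e+04 km/s = 1.822e+07 m/s.
For a circular orbit, v² = GM / r, so r = GM / v².
r = 6.637e+20 / (1.822e+07)² m ≈ 1.999e+06 m = 1.999 Mm.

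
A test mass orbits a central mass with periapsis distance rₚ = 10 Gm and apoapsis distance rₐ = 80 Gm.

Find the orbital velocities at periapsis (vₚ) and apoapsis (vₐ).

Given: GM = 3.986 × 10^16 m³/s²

Convert to SI: rₚ = 10 Gm = 1e+10 m; rₐ = 80 Gm = 8e+10 m.
Use the vis-viva equation v² = GM(2/r − 1/a) with a = (rₚ + rₐ)/2 = (1e+10 + 8e+10)/2 = 4.5e+10 m.
vₚ = √(GM · (2/rₚ − 1/a)) = √(3.986e+16 · (2/1e+10 − 1/4.5e+10)) m/s ≈ 2662 m/s = 2.662 km/s.
vₐ = √(GM · (2/rₐ − 1/a)) = √(3.986e+16 · (2/8e+10 − 1/4.5e+10)) m/s ≈ 332.7 m/s = 332.7 m/s.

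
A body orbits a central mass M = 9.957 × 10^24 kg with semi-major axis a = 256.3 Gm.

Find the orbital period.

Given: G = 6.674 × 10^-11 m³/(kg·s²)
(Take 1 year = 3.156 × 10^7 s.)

Convert to SI: a = 256.3 Gm = 2.563e+11 m.
GM = G · M = 6.674e-11 · 9.957e+24 = 6.6453e+14 m³/s².
Kepler's third law: T = 2π √(a³ / GM).
Substituting a = 2.563e+11 m and GM = 6.6453e+14 m³/s²:
T = 2π √((2.563e+11)³ / 6.6453e+14) s
T ≈ 3.163e+10 s = 1002 years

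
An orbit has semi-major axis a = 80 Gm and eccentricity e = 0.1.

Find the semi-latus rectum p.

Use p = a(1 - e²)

Convert to SI: a = 80 Gm = 8e+10 m.
p = a (1 − e²).
p = 8e+10 · (1 − (0.1)²) = 8e+10 · 0.99 ≈ 7.92e+10 m = 79.2 Gm.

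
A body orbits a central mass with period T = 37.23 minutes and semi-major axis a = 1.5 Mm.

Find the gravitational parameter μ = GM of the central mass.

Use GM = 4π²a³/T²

Convert to SI: T = 37.23 minutes = 2233.8 s; a = 1.5 Mm = 1.5e+06 m.
GM = 4π² · a³ / T².
GM = 4π² · (1.5e+06)³ / (2233.8)² m³/s² ≈ 2.67e+13 m³/s² = 2.67 × 10^13 m³/s².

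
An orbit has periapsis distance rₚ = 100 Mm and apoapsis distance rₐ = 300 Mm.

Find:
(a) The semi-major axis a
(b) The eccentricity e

Convert to SI: rₚ = 100 Mm = 1e+08 m; rₐ = 300 Mm = 3e+08 m.
(a) a = (rₚ + rₐ) / 2 = (1e+08 + 3e+08) / 2 ≈ 2e+08 m = 200 Mm.
(b) e = (rₐ − rₚ) / (rₐ + rₚ) = (3e+08 − 1e+08) / (3e+08 + 1e+08) ≈ 0.5.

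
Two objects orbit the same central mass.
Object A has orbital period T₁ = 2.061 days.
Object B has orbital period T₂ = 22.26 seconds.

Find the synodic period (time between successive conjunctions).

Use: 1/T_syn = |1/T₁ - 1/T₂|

Convert to SI: T₁ = 2.061 days = 178070 s.
T_syn = |T₁ · T₂ / (T₁ − T₂)|.
T_syn = |178070 · 22.26 / (178070 − 22.26)| s ≈ 22.26 s = 22.26 seconds.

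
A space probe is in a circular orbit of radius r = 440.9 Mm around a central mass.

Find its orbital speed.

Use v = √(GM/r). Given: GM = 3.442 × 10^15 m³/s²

Convert to SI: r = 440.9 Mm = 4.409e+08 m.
For a circular orbit, gravity supplies the centripetal force, so v = √(GM / r).
v = √(3.442e+15 / 4.409e+08) m/s ≈ 2794 m/s = 2.794 km/s.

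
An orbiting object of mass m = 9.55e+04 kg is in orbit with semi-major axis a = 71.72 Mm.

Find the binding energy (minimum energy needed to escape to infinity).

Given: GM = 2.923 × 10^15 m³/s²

Convert to SI: a = 71.72 Mm = 7.172e+07 m.
Total orbital energy is E = −GMm/(2a); binding energy is E_bind = −E = GMm/(2a).
E_bind = 2.923e+15 · 9.55e+04 / (2 · 7.172e+07) J ≈ 1.946e+12 J = 1.946 TJ.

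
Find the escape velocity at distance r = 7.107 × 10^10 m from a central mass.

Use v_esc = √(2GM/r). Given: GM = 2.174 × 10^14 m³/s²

Escape velocity comes from setting total energy to zero: ½v² − GM/r = 0 ⇒ v_esc = √(2GM / r).
v_esc = √(2 · 2.174e+14 / 7.107e+10) m/s ≈ 78.22 m/s = 78.22 m/s.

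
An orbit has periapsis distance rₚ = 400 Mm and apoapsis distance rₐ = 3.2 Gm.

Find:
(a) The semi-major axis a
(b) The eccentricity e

Convert to SI: rₚ = 400 Mm = 4e+08 m; rₐ = 3.2 Gm = 3.2e+09 m.
(a) a = (rₚ + rₐ) / 2 = (4e+08 + 3.2e+09) / 2 ≈ 1.8e+09 m = 1.8 Gm.
(b) e = (rₐ − rₚ) / (rₐ + rₚ) = (3.2e+09 − 4e+08) / (3.2e+09 + 4e+08) ≈ 0.7778.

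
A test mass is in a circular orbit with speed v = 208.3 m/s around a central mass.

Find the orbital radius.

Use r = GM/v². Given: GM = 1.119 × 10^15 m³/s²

For a circular orbit, v² = GM / r, so r = GM / v².
r = 1.119e+15 / (208.3)² m ≈ 2.579e+10 m = 25.79 Gm.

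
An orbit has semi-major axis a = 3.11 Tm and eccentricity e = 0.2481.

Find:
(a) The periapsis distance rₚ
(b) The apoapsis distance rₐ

Convert to SI: a = 3.11 Tm = 3.11e+12 m.
(a) rₚ = a(1 − e) = 3.11e+12 · (1 − 0.2481) = 3.11e+12 · 0.7519 ≈ 2.338e+12 m = 2.338 Tm.
(b) rₐ = a(1 + e) = 3.11e+12 · (1 + 0.2481) = 3.11e+12 · 1.2481 ≈ 3.882e+12 m = 3.882 Tm.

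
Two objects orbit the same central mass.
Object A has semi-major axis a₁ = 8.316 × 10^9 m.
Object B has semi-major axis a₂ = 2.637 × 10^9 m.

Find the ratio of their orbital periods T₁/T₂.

From Kepler's third law, (T₁/T₂)² = (a₁/a₂)³, so T₁/T₂ = (a₁/a₂)^(3/2).
a₁/a₂ = 8.316e+09 / 2.637e+09 = 3.15358.
T₁/T₂ = (3.15358)^(3/2) ≈ 5.6.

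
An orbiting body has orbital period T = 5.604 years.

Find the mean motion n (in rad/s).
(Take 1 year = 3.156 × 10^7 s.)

Convert to SI: T = 5.604 years = 1.76862e+08 s.
n = 2π / T.
n = 2π / 1.76862e+08 s ≈ 3.553e-08 rad/s.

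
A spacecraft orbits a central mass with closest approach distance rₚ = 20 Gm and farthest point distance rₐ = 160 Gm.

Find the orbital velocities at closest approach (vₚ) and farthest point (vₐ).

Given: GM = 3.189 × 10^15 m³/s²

Convert to SI: rₚ = 20 Gm = 2e+10 m; rₐ = 160 Gm = 1.6e+11 m.
Use the vis-viva equation v² = GM(2/r − 1/a) with a = (rₚ + rₐ)/2 = (2e+10 + 1.6e+11)/2 = 9e+10 m.
vₚ = √(GM · (2/rₚ − 1/a)) = √(3.189e+15 · (2/2e+10 − 1/9e+10)) m/s ≈ 532.4 m/s = 532.4 m/s.
vₐ = √(GM · (2/rₐ − 1/a)) = √(3.189e+15 · (2/1.6e+11 − 1/9e+10)) m/s ≈ 66.55 m/s = 66.55 m/s.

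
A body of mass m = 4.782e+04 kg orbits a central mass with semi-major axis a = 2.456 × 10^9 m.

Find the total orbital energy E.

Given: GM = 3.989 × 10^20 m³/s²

E = −GMm / (2a).
E = −3.989e+20 · 4.782e+04 / (2 · 2.456e+09) J ≈ -3.883e+15 J = -3.883 PJ.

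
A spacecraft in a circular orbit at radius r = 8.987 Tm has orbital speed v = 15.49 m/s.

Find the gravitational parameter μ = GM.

Convert to SI: r = 8.987 Tm = 8.987e+12 m.
For a circular orbit v² = GM/r, so GM = v² · r.
GM = (15.49)² · 8.987e+12 m³/s² ≈ 2.156e+15 m³/s² = 2.156 × 10^15 m³/s².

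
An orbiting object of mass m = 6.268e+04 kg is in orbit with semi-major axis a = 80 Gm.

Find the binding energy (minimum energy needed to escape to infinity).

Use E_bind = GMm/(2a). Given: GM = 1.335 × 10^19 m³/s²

Convert to SI: a = 80 Gm = 8e+10 m.
Total orbital energy is E = −GMm/(2a); binding energy is E_bind = −E = GMm/(2a).
E_bind = 1.335e+19 · 6.268e+04 / (2 · 8e+10) J ≈ 5.23e+12 J = 5.23 TJ.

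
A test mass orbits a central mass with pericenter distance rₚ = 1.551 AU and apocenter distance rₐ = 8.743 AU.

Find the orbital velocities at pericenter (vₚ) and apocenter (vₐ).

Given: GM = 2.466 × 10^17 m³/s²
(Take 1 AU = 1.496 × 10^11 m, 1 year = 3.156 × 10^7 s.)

Convert to SI: rₚ = 1.551 AU = 2.3203e+11 m; rₐ = 8.743 AU = 1.30795e+12 m.
Use the vis-viva equation v² = GM(2/r − 1/a) with a = (rₚ + rₐ)/2 = (2.3203e+11 + 1.30795e+12)/2 = 7.69991e+11 m.
vₚ = √(GM · (2/rₚ − 1/a)) = √(2.466e+17 · (2/2.3203e+11 − 1/7.69991e+11)) m/s ≈ 1344 m/s = 0.2835 AU/year.
vₐ = √(GM · (2/rₐ − 1/a)) = √(2.466e+17 · (2/1.30795e+12 − 1/7.69991e+11)) m/s ≈ 238.4 m/s = 0.05028 AU/year.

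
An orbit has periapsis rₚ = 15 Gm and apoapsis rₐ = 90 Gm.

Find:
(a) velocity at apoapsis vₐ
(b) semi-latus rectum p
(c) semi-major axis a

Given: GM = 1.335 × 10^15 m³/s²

Convert to SI: rₚ = 15 Gm = 1.5e+10 m; rₐ = 90 Gm = 9e+10 m.
(a) With a = (rₚ + rₐ)/2 = 5.25e+10 m, vₐ = √(GM (2/rₐ − 1/a)) = √(1.335e+15 · (2/9e+10 − 1/5.25e+10)) m/s ≈ 65.1 m/s
(b) From a = (rₚ + rₐ)/2 = 5.25e+10 m and e = (rₐ − rₚ)/(rₐ + rₚ) = 0.714286, p = a(1 − e²) = 5.25e+10 · (1 − (0.714286)²) ≈ 2.571e+10 m
(c) a = (rₚ + rₐ)/2 = (1.5e+10 + 9e+10)/2 ≈ 5.25e+10 m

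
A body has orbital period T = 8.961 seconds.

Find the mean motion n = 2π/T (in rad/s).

n = 2π / T.
n = 2π / 8.961 s ≈ 0.7012 rad/s.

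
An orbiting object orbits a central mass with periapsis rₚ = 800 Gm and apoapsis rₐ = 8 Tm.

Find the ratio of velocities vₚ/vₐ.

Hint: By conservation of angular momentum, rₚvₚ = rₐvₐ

Convert to SI: rₚ = 800 Gm = 8e+11 m; rₐ = 8 Tm = 8e+12 m.
Conservation of angular momentum gives rₚvₚ = rₐvₐ, so vₚ/vₐ = rₐ/rₚ.
vₚ/vₐ = 8e+12 / 8e+11 ≈ 10.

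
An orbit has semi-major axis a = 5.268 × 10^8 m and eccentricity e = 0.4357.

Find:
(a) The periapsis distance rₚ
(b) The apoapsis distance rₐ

(a) rₚ = a(1 − e) = 5.268e+08 · (1 − 0.4357) = 5.268e+08 · 0.5643 ≈ 2.973e+08 m = 2.973 × 10^8 m.
(b) rₐ = a(1 + e) = 5.268e+08 · (1 + 0.4357) = 5.268e+08 · 1.4357 ≈ 7.563e+08 m = 7.563 × 10^8 m.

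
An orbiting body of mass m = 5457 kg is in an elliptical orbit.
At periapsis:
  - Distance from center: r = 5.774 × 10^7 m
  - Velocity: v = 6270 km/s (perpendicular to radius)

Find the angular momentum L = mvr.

Convert to SI: v = 6270 km/s = 6.27e+06 m/s.
Since v is perpendicular to r, L = m · v · r.
L = 5457 · 6.27e+06 · 5.774e+07 kg·m²/s ≈ 1.976e+18 kg·m²/s.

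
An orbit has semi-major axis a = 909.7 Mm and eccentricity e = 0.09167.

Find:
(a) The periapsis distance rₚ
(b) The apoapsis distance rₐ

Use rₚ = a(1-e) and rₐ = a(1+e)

Convert to SI: a = 909.7 Mm = 9.097e+08 m.
(a) rₚ = a(1 − e) = 9.097e+08 · (1 − 0.09167) = 9.097e+08 · 0.90833 ≈ 8.263e+08 m = 826.3 Mm.
(b) rₐ = a(1 + e) = 9.097e+08 · (1 + 0.09167) = 9.097e+08 · 1.09167 ≈ 9.931e+08 m = 993.1 Mm.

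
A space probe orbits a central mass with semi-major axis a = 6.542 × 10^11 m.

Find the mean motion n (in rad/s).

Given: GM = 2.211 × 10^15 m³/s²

n = √(GM / a³).
n = √(2.211e+15 / (6.542e+11)³) rad/s ≈ 8.886e-11 rad/s.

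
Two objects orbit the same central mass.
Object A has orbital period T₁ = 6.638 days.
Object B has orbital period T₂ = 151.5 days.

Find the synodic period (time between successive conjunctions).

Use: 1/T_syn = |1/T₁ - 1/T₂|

Convert to SI: T₁ = 6.638 days = 573523 s; T₂ = 151.5 days = 1.30896e+07 s.
T_syn = |T₁ · T₂ / (T₁ − T₂)|.
T_syn = |573523 · 1.30896e+07 / (573523 − 1.30896e+07)| s ≈ 5.998e+05 s = 6.942 days.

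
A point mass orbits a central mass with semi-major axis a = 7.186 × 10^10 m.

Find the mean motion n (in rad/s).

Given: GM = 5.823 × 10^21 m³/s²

n = √(GM / a³).
n = √(5.823e+21 / (7.186e+10)³) rad/s ≈ 3.961e-06 rad/s.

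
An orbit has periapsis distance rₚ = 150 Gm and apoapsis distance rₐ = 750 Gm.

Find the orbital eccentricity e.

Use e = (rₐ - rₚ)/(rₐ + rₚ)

Convert to SI: rₚ = 150 Gm = 1.5e+11 m; rₐ = 750 Gm = 7.5e+11 m.
e = (rₐ − rₚ) / (rₐ + rₚ).
e = (7.5e+11 − 1.5e+11) / (7.5e+11 + 1.5e+11) = 6e+11 / 9e+11 ≈ 0.6667.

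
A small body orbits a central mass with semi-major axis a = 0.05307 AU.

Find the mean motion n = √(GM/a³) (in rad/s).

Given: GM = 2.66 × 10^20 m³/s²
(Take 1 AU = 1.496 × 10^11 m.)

Convert to SI: a = 0.05307 AU = 7.93927e+09 m.
n = √(GM / a³).
n = √(2.66e+20 / (7.93927e+09)³) rad/s ≈ 2.306e-05 rad/s.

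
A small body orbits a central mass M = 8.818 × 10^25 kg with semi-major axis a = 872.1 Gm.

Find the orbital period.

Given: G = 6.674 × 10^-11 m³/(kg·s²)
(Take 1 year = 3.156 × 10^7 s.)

Convert to SI: a = 872.1 Gm = 8.721e+11 m.
GM = G · M = 6.674e-11 · 8.818e+25 = 5.88513e+15 m³/s².
Kepler's third law: T = 2π √(a³ / GM).
Substituting a = 8.721e+11 m and GM = 5.88513e+15 m³/s²:
T = 2π √((8.721e+11)³ / 5.88513e+15) s
T ≈ 6.67e+10 s = 2114 years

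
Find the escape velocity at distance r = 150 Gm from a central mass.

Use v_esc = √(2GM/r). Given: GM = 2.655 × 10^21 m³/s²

Convert to SI: r = 150 Gm = 1.5e+11 m.
Escape velocity comes from setting total energy to zero: ½v² − GM/r = 0 ⇒ v_esc = √(2GM / r).
v_esc = √(2 · 2.655e+21 / 1.5e+11) m/s ≈ 1.881e+05 m/s = 188.1 km/s.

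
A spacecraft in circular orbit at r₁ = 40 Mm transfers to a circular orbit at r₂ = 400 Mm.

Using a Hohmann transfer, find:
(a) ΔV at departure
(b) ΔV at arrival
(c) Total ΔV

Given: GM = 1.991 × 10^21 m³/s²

Convert to SI: r₁ = 40 Mm = 4e+07 m; r₂ = 400 Mm = 4e+08 m.
Transfer semi-major axis: a_t = (r₁ + r₂)/2 = (4e+07 + 4e+08)/2 = 2.2e+08 m.
Circular speeds: v₁ = √(GM/r₁) = 7.05514e+06 m/s, v₂ = √(GM/r₂) = 2.23103e+06 m/s.
Transfer speeds (vis-viva v² = GM(2/r − 1/a_t)): v₁ᵗ = 9.51315e+06 m/s, v₂ᵗ = 951315 m/s.
(a) ΔV₁ = |v₁ᵗ − v₁| ≈ 2.458e+06 m/s = 2458 km/s.
(b) ΔV₂ = |v₂ − v₂ᵗ| ≈ 1.28e+06 m/s = 1280 km/s.
(c) ΔV_total = ΔV₁ + ΔV₂ ≈ 3.738e+06 m/s = 3738 km/s.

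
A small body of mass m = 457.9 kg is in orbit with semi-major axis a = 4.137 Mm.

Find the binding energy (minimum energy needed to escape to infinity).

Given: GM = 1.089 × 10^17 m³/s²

Convert to SI: a = 4.137 Mm = 4.137e+06 m.
Total orbital energy is E = −GMm/(2a); binding energy is E_bind = −E = GMm/(2a).
E_bind = 1.089e+17 · 457.9 / (2 · 4.137e+06) J ≈ 6.027e+12 J = 6.027 TJ.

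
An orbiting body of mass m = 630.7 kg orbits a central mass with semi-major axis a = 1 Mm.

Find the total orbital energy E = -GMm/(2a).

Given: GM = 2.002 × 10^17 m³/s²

Convert to SI: a = 1 Mm = 1e+06 m.
E = −GMm / (2a).
E = −2.002e+17 · 630.7 / (2 · 1e+06) J ≈ -6.313e+13 J = -63.13 TJ.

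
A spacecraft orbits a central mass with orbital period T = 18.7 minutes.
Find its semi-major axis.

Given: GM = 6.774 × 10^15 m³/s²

Convert to SI: T = 18.7 minutes = 1122 s.
Invert Kepler's third law: a = (GM · T² / (4π²))^(1/3).
Substituting T = 1122 s and GM = 6.774e+15 m³/s²:
a = (6.774e+15 · (1122)² / (4π²))^(1/3) m
a ≈ 6e+06 m = 6 Mm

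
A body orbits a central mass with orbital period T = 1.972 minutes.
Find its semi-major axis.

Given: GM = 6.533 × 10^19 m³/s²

Convert to SI: T = 1.972 minutes = 118.32 s.
Invert Kepler's third law: a = (GM · T² / (4π²))^(1/3).
Substituting T = 118.32 s and GM = 6.533e+19 m³/s²:
a = (6.533e+19 · (118.32)² / (4π²))^(1/3) m
a ≈ 2.851e+07 m = 28.51 Mm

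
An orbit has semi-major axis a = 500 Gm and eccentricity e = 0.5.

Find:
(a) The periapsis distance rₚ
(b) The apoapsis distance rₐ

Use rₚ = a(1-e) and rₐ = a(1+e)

Convert to SI: a = 500 Gm = 5e+11 m.
(a) rₚ = a(1 − e) = 5e+11 · (1 − 0.5) = 5e+11 · 0.5 ≈ 2.5e+11 m = 250 Gm.
(b) rₐ = a(1 + e) = 5e+11 · (1 + 0.5) = 5e+11 · 1.5 ≈ 7.5e+11 m = 750 Gm.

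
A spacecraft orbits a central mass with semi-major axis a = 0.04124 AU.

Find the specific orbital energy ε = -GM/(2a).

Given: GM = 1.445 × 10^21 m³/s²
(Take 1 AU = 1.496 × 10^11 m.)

Convert to SI: a = 0.04124 AU = 6.1695e+09 m.
ε = −GM / (2a).
ε = −1.445e+21 / (2 · 6.1695e+09) J/kg ≈ -1.171e+11 J/kg = -117.1 GJ/kg.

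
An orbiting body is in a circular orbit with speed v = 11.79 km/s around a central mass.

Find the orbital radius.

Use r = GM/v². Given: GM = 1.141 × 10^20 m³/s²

Convert to SI: v = 11.79 km/s = 11790 m/s.
For a circular orbit, v² = GM / r, so r = GM / v².
r = 1.141e+20 / (11790)² m ≈ 8.208e+11 m = 8.208 × 10^11 m.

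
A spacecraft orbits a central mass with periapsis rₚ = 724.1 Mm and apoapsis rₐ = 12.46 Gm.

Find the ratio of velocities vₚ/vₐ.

Convert to SI: rₚ = 724.1 Mm = 7.241e+08 m; rₐ = 12.46 Gm = 1.246e+10 m.
Conservation of angular momentum gives rₚvₚ = rₐvₐ, so vₚ/vₐ = rₐ/rₚ.
vₚ/vₐ = 1.246e+10 / 7.241e+08 ≈ 17.21.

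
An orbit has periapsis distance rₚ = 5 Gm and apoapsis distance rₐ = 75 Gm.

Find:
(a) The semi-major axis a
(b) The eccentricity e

Convert to SI: rₚ = 5 Gm = 5e+09 m; rₐ = 75 Gm = 7.5e+10 m.
(a) a = (rₚ + rₐ) / 2 = (5e+09 + 7.5e+10) / 2 ≈ 4e+10 m = 40 Gm.
(b) e = (rₐ − rₚ) / (rₐ + rₚ) = (7.5e+10 − 5e+09) / (7.5e+10 + 5e+09) ≈ 0.875.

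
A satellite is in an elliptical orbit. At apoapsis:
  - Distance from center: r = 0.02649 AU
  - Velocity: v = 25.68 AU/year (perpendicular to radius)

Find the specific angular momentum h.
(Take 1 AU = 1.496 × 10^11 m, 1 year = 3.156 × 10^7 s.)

Convert to SI: r = 0.02649 AU = 3.9629e+09 m; v = 25.68 AU/year = 121728 m/s.
With v perpendicular to r, h = r · v.
h = 3.9629e+09 · 121728 m²/s ≈ 4.824e+14 m²/s.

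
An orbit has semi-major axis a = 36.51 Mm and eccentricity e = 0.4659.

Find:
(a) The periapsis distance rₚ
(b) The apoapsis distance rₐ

Convert to SI: a = 36.51 Mm = 3.651e+07 m.
(a) rₚ = a(1 − e) = 3.651e+07 · (1 − 0.4659) = 3.651e+07 · 0.5341 ≈ 1.95e+07 m = 19.5 Mm.
(b) rₐ = a(1 + e) = 3.651e+07 · (1 + 0.4659) = 3.651e+07 · 1.4659 ≈ 5.352e+07 m = 53.52 Mm.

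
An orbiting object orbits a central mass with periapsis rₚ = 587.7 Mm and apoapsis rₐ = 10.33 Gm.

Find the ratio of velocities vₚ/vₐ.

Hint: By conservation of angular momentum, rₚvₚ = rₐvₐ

Convert to SI: rₚ = 587.7 Mm = 5.877e+08 m; rₐ = 10.33 Gm = 1.033e+10 m.
Conservation of angular momentum gives rₚvₚ = rₐvₐ, so vₚ/vₐ = rₐ/rₚ.
vₚ/vₐ = 1.033e+10 / 5.877e+08 ≈ 17.58.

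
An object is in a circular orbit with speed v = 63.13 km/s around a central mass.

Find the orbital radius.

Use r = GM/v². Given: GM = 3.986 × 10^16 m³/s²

Convert to SI: v = 63.13 km/s = 63130 m/s.
For a circular orbit, v² = GM / r, so r = GM / v².
r = 3.986e+16 / (63130)² m ≈ 1e+07 m = 10 Mm.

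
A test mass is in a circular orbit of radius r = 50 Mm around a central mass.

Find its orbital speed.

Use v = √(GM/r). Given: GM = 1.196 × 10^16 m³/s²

Convert to SI: r = 50 Mm = 5e+07 m.
For a circular orbit, gravity supplies the centripetal force, so v = √(GM / r).
v = √(1.196e+16 / 5e+07) m/s ≈ 1.547e+04 m/s = 15.47 km/s.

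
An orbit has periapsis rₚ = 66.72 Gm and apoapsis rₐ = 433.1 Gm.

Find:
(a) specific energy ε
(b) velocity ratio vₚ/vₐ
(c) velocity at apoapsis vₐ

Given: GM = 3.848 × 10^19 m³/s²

Convert to SI: rₚ = 66.72 Gm = 6.672e+10 m; rₐ = 433.1 Gm = 4.331e+11 m.
(a) With a = (rₚ + rₐ)/2 = 2.4991e+11 m, ε = −GM/(2a) = −3.848e+19/(2 · 2.4991e+11) J/kg ≈ -7.699e+07 J/kg
(b) Conservation of angular momentum (rₚvₚ = rₐvₐ) gives vₚ/vₐ = rₐ/rₚ = 4.331e+11/6.672e+10 ≈ 6.491
(c) With a = (rₚ + rₐ)/2 = 2.4991e+11 m, vₐ = √(GM (2/rₐ − 1/a)) = √(3.848e+19 · (2/4.331e+11 − 1/2.4991e+11)) m/s ≈ 4870 m/s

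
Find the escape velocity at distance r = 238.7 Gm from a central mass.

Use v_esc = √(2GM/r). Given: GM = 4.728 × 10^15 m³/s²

Convert to SI: r = 238.7 Gm = 2.387e+11 m.
Escape velocity comes from setting total energy to zero: ½v² − GM/r = 0 ⇒ v_esc = √(2GM / r).
v_esc = √(2 · 4.728e+15 / 2.387e+11) m/s ≈ 199 m/s = 199 m/s.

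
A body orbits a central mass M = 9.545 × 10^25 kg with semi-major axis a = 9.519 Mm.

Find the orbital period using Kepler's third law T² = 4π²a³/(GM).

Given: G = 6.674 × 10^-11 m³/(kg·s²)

Convert to SI: a = 9.519 Mm = 9.519e+06 m.
GM = G · M = 6.674e-11 · 9.545e+25 = 6.37033e+15 m³/s².
Kepler's third law: T = 2π √(a³ / GM).
Substituting a = 9.519e+06 m and GM = 6.37033e+15 m³/s²:
T = 2π √((9.519e+06)³ / 6.37033e+15) s
T ≈ 2312 s = 38.53 minutes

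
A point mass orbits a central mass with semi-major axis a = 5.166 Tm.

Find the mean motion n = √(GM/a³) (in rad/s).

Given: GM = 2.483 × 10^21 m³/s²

Convert to SI: a = 5.166 Tm = 5.166e+12 m.
n = √(GM / a³).
n = √(2.483e+21 / (5.166e+12)³) rad/s ≈ 4.244e-09 rad/s.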